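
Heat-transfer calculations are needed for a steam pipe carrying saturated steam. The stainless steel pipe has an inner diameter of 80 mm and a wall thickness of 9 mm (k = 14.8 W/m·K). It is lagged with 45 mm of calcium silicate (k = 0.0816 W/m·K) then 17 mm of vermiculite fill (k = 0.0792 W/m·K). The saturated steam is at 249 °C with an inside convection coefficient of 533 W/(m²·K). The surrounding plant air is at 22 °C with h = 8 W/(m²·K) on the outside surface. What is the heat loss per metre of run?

Per-layer cylindrical resistances, series-summed:
R_inner film = 1/(h_i·2πr₁L) = 1/(533×2π×0.04×1) = 0.007465 K/W
R_stainless steel pipe wall = ln(49/40)/(2π×14.8×1) = 0.002182 K/W
R_calcium silicate = ln(94/49)/(2π×0.0816×1) = 1.271 K/W
R_vermiculite fill = ln(111/94)/(2π×0.0792×1) = 0.3341 K/W
R_outer film = 1/(h_o·2πr_oL) = 1/(8×2π×0.111×1) = 0.1792 K/W
R_total = 1.794 K/W
Q = ΔT/R_total = 227/1.794

q′ ≈ 127 W/m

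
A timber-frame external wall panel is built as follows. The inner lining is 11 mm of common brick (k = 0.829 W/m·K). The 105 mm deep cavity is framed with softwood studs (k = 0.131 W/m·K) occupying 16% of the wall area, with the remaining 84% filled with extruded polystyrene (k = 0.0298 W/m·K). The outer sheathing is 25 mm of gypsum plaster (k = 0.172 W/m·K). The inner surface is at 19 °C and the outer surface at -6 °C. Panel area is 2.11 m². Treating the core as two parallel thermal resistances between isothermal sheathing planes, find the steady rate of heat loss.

Sheathing layers in series; stud and cavity paths in parallel between them.
R_inner = 0.011/(0.829×2.11) = 0.006289 K/W
R_stud  = 0.105/(0.131×0.16×2.11) = 2.374 K/W
R_cav   = 0.105/(0.0298×0.84×2.11) = 1.988 K/W
1/R_core = 1/R_stud + 1/R_cav → R_core = 1.082 K/W
R_outer = 0.025/(0.172×2.11) = 0.06889 K/W
R_total = 1.157 K/W
Q = ΔT/R_total = 25/1.157

Q ≈ 21.6 W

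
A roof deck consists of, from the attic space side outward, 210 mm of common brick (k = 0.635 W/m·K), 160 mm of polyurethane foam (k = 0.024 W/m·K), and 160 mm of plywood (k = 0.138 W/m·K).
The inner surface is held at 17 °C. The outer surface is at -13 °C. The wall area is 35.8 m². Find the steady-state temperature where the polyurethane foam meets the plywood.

T ≈ -8.74 °C

Using the resistance-network approach (series):
R_common brick = L/(kA) = 0.21/(0.635×35.8) = 0.009238 K/W
R_polyurethane foam = L/(kA) = 0.16/(0.024×35.8) = 0.1862 K/W
R_plywood = L/(kA) = 0.16/(0.138×35.8) = 0.03239 K/W
R_total = 0.2278 K/W;  Q = ΔT/R_total = 30/0.2278 = 131.7 W
T_interface = T_inner − Q·ΣR(inner→interface) = 17 − 132×0.1955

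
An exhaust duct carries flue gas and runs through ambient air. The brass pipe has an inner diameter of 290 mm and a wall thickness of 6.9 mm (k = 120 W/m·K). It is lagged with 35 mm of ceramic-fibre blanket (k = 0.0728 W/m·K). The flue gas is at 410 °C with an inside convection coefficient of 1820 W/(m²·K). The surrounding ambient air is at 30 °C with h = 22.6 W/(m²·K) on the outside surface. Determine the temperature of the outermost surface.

T ≈ 59.1 °C

Per-layer cylindrical resistances, series-summed:
R_inner film = 1/(h_i·2πr₁L) = 1/(1820×2π×0.145×1) = 6.031×10^-4 K/W
R_brass pipe wall = ln(151.9/145)/(2π×120×1) = 6.166×10^-5 K/W
R_ceramic-fibre blanket = ln(186.9/151.9)/(2π×0.0728×1) = 0.4533 K/W
R_outer film = 1/(h_o·2πr_oL) = 1/(22.6×2π×0.1869×1) = 0.03768 K/W
R_total = 0.4917 K/W
Q = ΔT/R_total = 380/0.4917
Q = 773 W/m
T_interface = T_inner − Q·ΣR(inner→interface) = 410 − 773×0.454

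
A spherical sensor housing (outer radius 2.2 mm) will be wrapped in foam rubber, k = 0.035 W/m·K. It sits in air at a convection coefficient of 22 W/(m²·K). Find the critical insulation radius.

r_cr ≈ 3.18 mm

For a sphere r_cr = 2k/h = 2×0.035/22
r_cr = 3.18 mm; since the bare radius (2.2 mm) is below r_cr, adding a thin layer of insulation will *increase* heat loss.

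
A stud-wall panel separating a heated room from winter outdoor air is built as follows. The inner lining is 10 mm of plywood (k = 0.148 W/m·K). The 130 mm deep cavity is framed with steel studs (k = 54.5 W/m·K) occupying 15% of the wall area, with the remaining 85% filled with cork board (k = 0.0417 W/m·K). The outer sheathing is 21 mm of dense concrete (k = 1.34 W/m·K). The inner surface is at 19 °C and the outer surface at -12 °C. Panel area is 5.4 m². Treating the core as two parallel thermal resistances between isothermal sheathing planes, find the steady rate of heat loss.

Q ≈ 1690 W

Sheathing layers in series; stud and cavity paths in parallel between them.
R_inner = 0.01/(0.148×5.4) = 0.01251 K/W
R_stud  = 0.13/(54.5×0.15×5.4) = 0.002945 K/W
R_cav   = 0.13/(0.0417×0.85×5.4) = 0.6792 K/W
1/R_core = 1/R_stud + 1/R_cav → R_core = 0.002932 K/W
R_outer = 0.021/(1.34×5.4) = 0.002902 K/W
R_total = 0.01835 K/W
Q = ΔT/R_total = 31/0.01835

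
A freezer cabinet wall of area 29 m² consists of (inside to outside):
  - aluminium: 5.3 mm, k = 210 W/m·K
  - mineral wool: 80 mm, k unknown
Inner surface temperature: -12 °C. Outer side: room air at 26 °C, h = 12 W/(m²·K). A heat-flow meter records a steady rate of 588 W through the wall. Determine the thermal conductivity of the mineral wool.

k ≈ 0.0447 W/(m·K)

Model the wall as resistances in series:
R_aluminium = L/(kA) = 0.0053/(210×29) = 8.703×10^-7 K/W
R_outer film = 1/(h_o·A) = 1/(12×29) = 0.002874 K/W
Sum of known resistances R_other = 0.002874 K/W
Total R = ΔT/Q = 38/588 = 0.06463 K/W
R_mineral wool = R_total − R_other = 0.06175 K/W
k = L/(R·A) = 0.08/(0.06175×29)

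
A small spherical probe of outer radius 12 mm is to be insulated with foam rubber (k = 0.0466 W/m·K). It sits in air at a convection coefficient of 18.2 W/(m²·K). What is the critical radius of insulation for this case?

For a sphere r_cr = 2k/h = 2×0.0466/18.2
r_cr = 5.12 mm; since the bare radius (12 mm) is above r_cr, any added insulation will reduce heat loss.

r_cr ≈ 5.12 mm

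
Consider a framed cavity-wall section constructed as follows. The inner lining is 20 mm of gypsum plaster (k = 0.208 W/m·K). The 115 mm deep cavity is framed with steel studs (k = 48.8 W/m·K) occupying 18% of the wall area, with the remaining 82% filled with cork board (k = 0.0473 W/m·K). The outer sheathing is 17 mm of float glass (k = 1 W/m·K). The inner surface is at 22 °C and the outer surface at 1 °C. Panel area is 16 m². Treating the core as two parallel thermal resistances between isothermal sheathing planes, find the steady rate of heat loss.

Q ≈ 2660 W

Sheathing layers in series; stud and cavity paths in parallel between them.
R_inner = 0.02/(0.208×16) = 0.00601 K/W
R_stud  = 0.115/(48.8×0.18×16) = 8.182×10^-4 K/W
R_cav   = 0.115/(0.0473×0.82×16) = 0.1853 K/W
1/R_core = 1/R_stud + 1/R_cav → R_core = 8.147×10^-4 K/W
R_outer = 0.017/(1×16) = 0.001063 K/W
R_total = 0.007887 K/W
Q = ΔT/R_total = 21/0.007887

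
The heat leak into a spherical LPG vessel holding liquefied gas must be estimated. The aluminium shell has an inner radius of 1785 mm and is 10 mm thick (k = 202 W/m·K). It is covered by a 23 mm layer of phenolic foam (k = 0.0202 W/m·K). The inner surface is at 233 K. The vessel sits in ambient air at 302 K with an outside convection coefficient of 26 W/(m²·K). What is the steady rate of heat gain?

Q ≈ 2400 W

For a spherical shell R = (1/r₁ − 1/r₂)/(4πk); film R = 1/(h·4πr²). In series:
R_aluminium shell = (1/1.785 − 1/1.795)/(4π×202) = 1.23×10^-6 K/W
R_phenolic foam = (1/1.795 − 1/1.818)/(4π×0.0202) = 0.02777 K/W
R_outer film = 1/(h·4πr_o²) = 1/(26×4π×1.818²) = 9.26×10^-4 K/W
R_total = 0.02869 K/W
Q = ΔT/R_total = 69/0.02869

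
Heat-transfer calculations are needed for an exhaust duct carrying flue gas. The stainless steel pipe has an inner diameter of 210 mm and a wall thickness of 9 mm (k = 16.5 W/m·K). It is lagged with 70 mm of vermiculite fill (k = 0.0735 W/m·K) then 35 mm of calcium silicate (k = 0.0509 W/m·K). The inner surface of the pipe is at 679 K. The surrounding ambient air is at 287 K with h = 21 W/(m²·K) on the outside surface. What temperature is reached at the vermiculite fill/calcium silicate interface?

Per-layer cylindrical resistances, series-summed:
R_stainless steel pipe wall = ln(114/105)/(2π×16.5×1) = 7.932×10^-4 K/W
R_vermiculite fill = ln(184/114)/(2π×0.0735×1) = 1.037 K/W
R_calcium silicate = ln(219/184)/(2π×0.0509×1) = 0.5445 K/W
R_outer film = 1/(h_o·2πr_oL) = 1/(21×2π×0.219×1) = 0.03461 K/W
R_total = 1.617 K/W
Q = ΔT/R_total = 392/1.617
Q = 242 W/m
T_interface = T_inner − Q·ΣR(inner→interface) = 679 − 242×1.037

T ≈ 427 K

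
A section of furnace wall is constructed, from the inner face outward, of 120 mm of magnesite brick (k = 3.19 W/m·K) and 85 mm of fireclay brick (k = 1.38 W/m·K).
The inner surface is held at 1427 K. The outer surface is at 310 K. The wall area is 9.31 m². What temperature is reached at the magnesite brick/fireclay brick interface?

T ≈ 1000 K

Using the resistance-network approach (series):
R_magnesite brick = L/(kA) = 0.12/(3.19×9.31) = 0.004041 K/W
R_fireclay brick = L/(kA) = 0.085/(1.38×9.31) = 0.006616 K/W
R_total = 0.01066 K/W;  Q = ΔT/R_total = 1117/0.01066 = 104800 W
T_interface = T_inner − Q·ΣR(inner→interface) = 1427 − 105000×0.004041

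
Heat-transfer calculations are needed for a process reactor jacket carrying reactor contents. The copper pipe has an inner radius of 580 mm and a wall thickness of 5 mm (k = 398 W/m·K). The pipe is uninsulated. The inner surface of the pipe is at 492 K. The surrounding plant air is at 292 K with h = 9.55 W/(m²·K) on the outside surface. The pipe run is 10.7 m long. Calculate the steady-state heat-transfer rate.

Radial resistances (cylindrical: R_cond = ln(r_o/r_i)/(2πkL), R_conv = 1/(h·2πrL)):
R_copper pipe wall = ln(585/580)/(2π×398×10.7) = 3.208×10^-7 K/W
R_outer film = 1/(h_o·2πr_oL) = 1/(9.55×2π×0.585×10.7) = 0.002662 K/W
R_total = 0.002663 K/W
Q = ΔT/R_total = 200/0.002663

Q ≈ 75100 W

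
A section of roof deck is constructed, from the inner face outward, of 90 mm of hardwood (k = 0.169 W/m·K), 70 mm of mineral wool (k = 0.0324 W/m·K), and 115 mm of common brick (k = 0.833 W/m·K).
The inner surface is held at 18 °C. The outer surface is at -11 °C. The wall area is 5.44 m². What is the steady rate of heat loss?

Q ≈ 55.7 W

Thermal resistances in series:
R_hardwood = L/(kA) = 0.09/(0.169×5.44) = 0.09789 K/W
R_mineral wool = L/(kA) = 0.07/(0.0324×5.44) = 0.3971 K/W
R_common brick = L/(kA) = 0.115/(0.833×5.44) = 0.02538 K/W
R_total = 0.5204 K/W
Q = ΔT / R_total = 29 / 0.5204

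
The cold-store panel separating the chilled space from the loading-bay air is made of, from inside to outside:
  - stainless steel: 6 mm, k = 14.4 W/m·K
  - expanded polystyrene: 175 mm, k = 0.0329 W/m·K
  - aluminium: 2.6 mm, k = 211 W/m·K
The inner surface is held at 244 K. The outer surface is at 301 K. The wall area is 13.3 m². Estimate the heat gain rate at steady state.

Q ≈ 143 W

Using the resistance-network approach (series):
R_stainless steel = L/(kA) = 0.006/(14.4×13.3) = 3.133×10^-5 K/W
R_expanded polystyrene = L/(kA) = 0.175/(0.0329×13.3) = 0.3999 K/W
R_aluminium = L/(kA) = 0.0026/(211×13.3) = 9.265×10^-7 K/W
R_total = 0.4 K/W
Q = ΔT / R_total = 57 / 0.4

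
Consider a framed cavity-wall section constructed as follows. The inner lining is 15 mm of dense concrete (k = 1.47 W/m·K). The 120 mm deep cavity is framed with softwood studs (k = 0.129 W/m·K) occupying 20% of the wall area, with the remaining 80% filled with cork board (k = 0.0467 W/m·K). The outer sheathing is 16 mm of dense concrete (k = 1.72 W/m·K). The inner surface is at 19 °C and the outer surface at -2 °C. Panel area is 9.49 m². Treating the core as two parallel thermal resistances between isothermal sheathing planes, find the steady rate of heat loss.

Sheathing layers in series; stud and cavity paths in parallel between them.
R_inner = 0.015/(1.47×9.49) = 0.001075 K/W
R_stud  = 0.12/(0.129×0.2×9.49) = 0.4901 K/W
R_cav   = 0.12/(0.0467×0.8×9.49) = 0.3385 K/W
1/R_core = 1/R_stud + 1/R_cav → R_core = 0.2002 K/W
R_outer = 0.016/(1.72×9.49) = 9.802×10^-4 K/W
R_total = 0.2023 K/W
Q = ΔT/R_total = 21/0.2023

Q ≈ 104 W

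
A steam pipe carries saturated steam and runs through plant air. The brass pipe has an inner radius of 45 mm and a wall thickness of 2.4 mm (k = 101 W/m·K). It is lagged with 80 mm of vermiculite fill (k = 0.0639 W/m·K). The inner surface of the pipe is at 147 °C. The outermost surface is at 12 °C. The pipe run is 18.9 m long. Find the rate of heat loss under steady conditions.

Cylindrical conduction, so R = ln(r₂/r₁)/(2πkL) per layer, in series:
R_brass pipe wall = ln(47.4/45)/(2π×101×18.9) = 4.332×10^-6 K/W
R_vermiculite fill = ln(127.4/47.4)/(2π×0.0639×18.9) = 0.1303 K/W
R_total = 0.1303 K/W
Q = ΔT/R_total = 135/0.1303

Q ≈ 1040 W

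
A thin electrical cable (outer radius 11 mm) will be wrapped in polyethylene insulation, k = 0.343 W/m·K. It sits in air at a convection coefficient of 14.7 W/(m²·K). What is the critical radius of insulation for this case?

r_cr ≈ 23.3 mm

For a cylinder r_cr = k/h = 0.343/14.7
r_cr = 23.3 mm; since the bare radius (11 mm) is below r_cr, adding a thin layer of insulation will *increase* heat loss.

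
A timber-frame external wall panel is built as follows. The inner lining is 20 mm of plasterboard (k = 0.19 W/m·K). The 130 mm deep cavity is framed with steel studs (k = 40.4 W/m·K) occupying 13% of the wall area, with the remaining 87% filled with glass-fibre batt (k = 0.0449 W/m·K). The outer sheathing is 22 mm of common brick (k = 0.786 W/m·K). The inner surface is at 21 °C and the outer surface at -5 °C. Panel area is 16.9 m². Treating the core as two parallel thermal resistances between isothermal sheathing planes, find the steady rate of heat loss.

Sheathing layers in series; stud and cavity paths in parallel between them.
R_inner = 0.02/(0.19×16.9) = 0.006229 K/W
R_stud  = 0.13/(40.4×0.13×16.9) = 0.001465 K/W
R_cav   = 0.13/(0.0449×0.87×16.9) = 0.1969 K/W
1/R_core = 1/R_stud + 1/R_cav → R_core = 0.001454 K/W
R_outer = 0.022/(0.786×16.9) = 0.001656 K/W
R_total = 0.009339 K/W
Q = ΔT/R_total = 26/0.009339

Q ≈ 2780 W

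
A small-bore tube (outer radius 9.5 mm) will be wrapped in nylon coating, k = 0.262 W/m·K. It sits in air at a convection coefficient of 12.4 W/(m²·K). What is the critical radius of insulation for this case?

r_cr ≈ 21.1 mm

For a cylinder r_cr = k/h = 0.262/12.4
r_cr = 21.1 mm; since the bare radius (9.5 mm) is below r_cr, adding a thin layer of insulation will *increase* heat loss.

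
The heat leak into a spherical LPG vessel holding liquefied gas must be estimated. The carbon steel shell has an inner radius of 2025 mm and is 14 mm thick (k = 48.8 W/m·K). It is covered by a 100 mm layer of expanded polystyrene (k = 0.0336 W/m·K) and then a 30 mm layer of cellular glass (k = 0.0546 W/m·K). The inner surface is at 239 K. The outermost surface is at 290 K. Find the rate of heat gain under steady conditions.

Q ≈ 800 W

For a spherical shell R = (1/r₁ − 1/r₂)/(4πk); film R = 1/(h·4πr²). In series:
R_carbon steel shell = (1/2.025 − 1/2.039)/(4π×48.8) = 5.529×10^-6 K/W
R_expanded polystyrene = (1/2.039 − 1/2.139)/(4π×0.0336) = 0.0543 K/W
R_cellular glass = (1/2.139 − 1/2.169)/(4π×0.0546) = 0.009424 K/W
R_total = 0.06373 K/W
Q = ΔT/R_total = 51/0.06373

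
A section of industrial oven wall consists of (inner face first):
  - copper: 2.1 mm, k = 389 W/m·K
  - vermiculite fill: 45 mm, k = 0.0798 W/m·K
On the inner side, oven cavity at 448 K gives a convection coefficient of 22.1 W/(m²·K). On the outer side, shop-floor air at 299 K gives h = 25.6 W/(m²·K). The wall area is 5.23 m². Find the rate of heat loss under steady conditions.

Q ≈ 1200 W

Treating each layer as a thermal resistance in series:
R_inner film = 1/(h_i·A) = 1/(22.1×5.23) = 0.008652 K/W
R_copper = L/(kA) = 0.0021/(389×5.23) = 1.032×10^-6 K/W
R_vermiculite fill = L/(kA) = 0.045/(0.0798×5.23) = 0.1078 K/W
R_outer film = 1/(h_o·A) = 1/(25.6×5.23) = 0.007469 K/W
R_total = 0.1239 K/W
Q = ΔT / R_total = 149 / 0.1239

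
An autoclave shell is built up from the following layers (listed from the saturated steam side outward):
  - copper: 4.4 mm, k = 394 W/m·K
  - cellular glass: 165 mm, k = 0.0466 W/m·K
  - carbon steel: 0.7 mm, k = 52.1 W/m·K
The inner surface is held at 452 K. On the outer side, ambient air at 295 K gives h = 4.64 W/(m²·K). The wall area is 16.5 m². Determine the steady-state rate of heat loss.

Q ≈ 690 W

Model the wall as resistances in series:
R_copper = L/(kA) = 0.0044/(394×16.5) = 6.768×10^-7 K/W
R_cellular glass = L/(kA) = 0.165/(0.0466×16.5) = 0.2146 K/W
R_carbon steel = L/(kA) = 0.0007/(52.1×16.5) = 8.143×10^-7 K/W
R_outer film = 1/(h_o·A) = 1/(4.64×16.5) = 0.01306 K/W
R_total = 0.2277 K/W
Q = ΔT / R_total = 157 / 0.2277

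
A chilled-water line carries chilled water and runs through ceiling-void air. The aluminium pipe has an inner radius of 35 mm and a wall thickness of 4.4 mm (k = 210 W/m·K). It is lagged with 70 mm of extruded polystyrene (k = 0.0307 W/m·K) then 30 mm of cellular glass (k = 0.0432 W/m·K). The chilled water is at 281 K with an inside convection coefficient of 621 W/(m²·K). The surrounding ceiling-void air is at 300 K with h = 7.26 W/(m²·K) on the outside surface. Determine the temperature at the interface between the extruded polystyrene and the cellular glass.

Radial resistances (cylindrical: R_cond = ln(r_o/r_i)/(2πkL), R_conv = 1/(h·2πrL)):
R_inner film = 1/(h_i·2πr₁L) = 1/(621×2π×0.035×1) = 0.007323 K/W
R_aluminium pipe wall = ln(39.4/35)/(2π×210×1) = 8.975×10^-5 K/W
R_extruded polystyrene = ln(109.4/39.4)/(2π×0.0307×1) = 5.294 K/W
R_cellular glass = ln(139.4/109.4)/(2π×0.0432×1) = 0.8928 K/W
R_outer film = 1/(h_o·2πr_oL) = 1/(7.26×2π×0.1394×1) = 0.1573 K/W
R_total = 6.352 K/W
Q = ΔT/R_total = 19/6.352
Q = 2.99 W/m
T_interface = T_inner + Q·ΣR(inner→interface) = 281 + 2.99×5.302

T ≈ 297 K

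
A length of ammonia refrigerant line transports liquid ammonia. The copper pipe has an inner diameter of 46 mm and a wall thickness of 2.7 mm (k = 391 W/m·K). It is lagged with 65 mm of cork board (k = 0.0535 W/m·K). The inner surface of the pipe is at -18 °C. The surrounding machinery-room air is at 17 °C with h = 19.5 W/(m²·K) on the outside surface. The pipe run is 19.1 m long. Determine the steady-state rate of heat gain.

Per-layer cylindrical resistances, series-summed:
R_copper pipe wall = ln(25.7/23)/(2π×391×19.1) = 2.365×10^-6 K/W
R_cork board = ln(90.7/25.7)/(2π×0.0535×19.1) = 0.1964 K/W
R_outer film = 1/(h_o·2πr_oL) = 1/(19.5×2π×0.0907×19.1) = 0.004711 K/W
R_total = 0.2011 K/W
Q = ΔT/R_total = 35/0.2011

Q ≈ 174 W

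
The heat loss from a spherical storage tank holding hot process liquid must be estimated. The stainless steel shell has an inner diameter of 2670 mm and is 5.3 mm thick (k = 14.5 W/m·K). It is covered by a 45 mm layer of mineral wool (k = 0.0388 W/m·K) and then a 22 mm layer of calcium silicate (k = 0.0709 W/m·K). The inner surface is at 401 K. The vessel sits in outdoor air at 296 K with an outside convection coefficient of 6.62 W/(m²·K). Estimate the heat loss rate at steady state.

Q ≈ 1530 W

Spherical conduction: R = (1/r_in − 1/r_out)/(4πk) per layer; series-sum.
R_stainless steel shell = (1/1.335 − 1/1.3403)/(4π×14.5) = 1.626×10^-5 K/W
R_mineral wool = (1/1.3403 − 1/1.3853)/(4π×0.0388) = 0.04971 K/W
R_calcium silicate = (1/1.3853 − 1/1.4073)/(4π×0.0709) = 0.01267 K/W
R_outer film = 1/(h·4πr_o²) = 1/(6.62×4π×1.4073²) = 0.00607 K/W
R_total = 0.06846 K/W
Q = ΔT/R_total = 105/0.06846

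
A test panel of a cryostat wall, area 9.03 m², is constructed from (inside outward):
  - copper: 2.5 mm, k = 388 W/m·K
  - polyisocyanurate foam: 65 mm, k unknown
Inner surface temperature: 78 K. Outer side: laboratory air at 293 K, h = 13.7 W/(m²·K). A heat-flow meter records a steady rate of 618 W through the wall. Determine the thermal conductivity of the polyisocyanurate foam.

Thermal resistances in series:
R_copper = L/(kA) = 0.0025/(388×9.03) = 7.135×10^-7 K/W
R_outer film = 1/(h_o·A) = 1/(13.7×9.03) = 0.008083 K/W
Sum of known resistances R_other = 0.008084 K/W
Total R = ΔT/Q = 215/618 = 0.3479 K/W
R_polyisocyanurate foam = R_total − R_other = 0.3398 K/W
k = L/(R·A) = 0.065/(0.3398×9.03)

k ≈ 0.0212 W/(m·K)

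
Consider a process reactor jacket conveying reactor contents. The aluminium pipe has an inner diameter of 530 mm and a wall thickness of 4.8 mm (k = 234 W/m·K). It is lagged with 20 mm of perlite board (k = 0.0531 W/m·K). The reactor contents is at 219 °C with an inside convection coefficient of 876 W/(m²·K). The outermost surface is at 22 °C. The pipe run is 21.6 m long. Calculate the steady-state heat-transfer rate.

Per-layer cylindrical resistances, series-summed:
R_inner film = 1/(h_i·2πr₁L) = 1/(876×2π×0.265×21.6) = 3.174×10^-5 K/W
R_aluminium pipe wall = ln(269.8/265)/(2π×234×21.6) = 5.653×10^-7 K/W
R_perlite board = ln(289.8/269.8)/(2π×0.0531×21.6) = 0.009923 K/W
R_total = 0.009955 K/W
Q = ΔT/R_total = 197/0.009955

Q ≈ 19800 W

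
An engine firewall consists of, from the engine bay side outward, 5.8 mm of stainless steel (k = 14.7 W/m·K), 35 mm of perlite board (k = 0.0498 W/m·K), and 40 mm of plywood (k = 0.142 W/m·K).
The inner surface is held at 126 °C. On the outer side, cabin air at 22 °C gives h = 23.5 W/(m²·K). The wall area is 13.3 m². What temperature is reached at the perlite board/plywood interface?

Using the resistance-network approach (series):
R_stainless steel = L/(kA) = 0.0058/(14.7×13.3) = 2.967×10^-5 K/W
R_perlite board = L/(kA) = 0.035/(0.0498×13.3) = 0.05284 K/W
R_plywood = L/(kA) = 0.04/(0.142×13.3) = 0.02118 K/W
R_outer film = 1/(h_o·A) = 1/(23.5×13.3) = 0.003199 K/W
R_total = 0.07725 K/W;  Q = ΔT/R_total = 104/0.07725 = 1346 W
T_interface = T_inner − Q·ΣR(inner→interface) = 126 − 1350×0.05287

T ≈ 54.8 °C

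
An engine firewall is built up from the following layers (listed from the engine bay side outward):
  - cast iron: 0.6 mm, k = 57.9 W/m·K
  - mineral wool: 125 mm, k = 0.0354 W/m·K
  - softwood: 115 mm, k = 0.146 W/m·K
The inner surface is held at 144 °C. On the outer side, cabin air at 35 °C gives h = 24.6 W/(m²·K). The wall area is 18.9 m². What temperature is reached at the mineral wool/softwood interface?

T ≈ 55.7 °C

Treating each layer as a thermal resistance in series:
R_cast iron = L/(kA) = 0.0006/(57.9×18.9) = 5.483×10^-7 K/W
R_mineral wool = L/(kA) = 0.125/(0.0354×18.9) = 0.1868 K/W
R_softwood = L/(kA) = 0.115/(0.146×18.9) = 0.04168 K/W
R_outer film = 1/(h_o·A) = 1/(24.6×18.9) = 0.002151 K/W
R_total = 0.2307 K/W;  Q = ΔT/R_total = 109/0.2307 = 472.6 W
T_interface = T_inner − Q·ΣR(inner→interface) = 144 − 473×0.1868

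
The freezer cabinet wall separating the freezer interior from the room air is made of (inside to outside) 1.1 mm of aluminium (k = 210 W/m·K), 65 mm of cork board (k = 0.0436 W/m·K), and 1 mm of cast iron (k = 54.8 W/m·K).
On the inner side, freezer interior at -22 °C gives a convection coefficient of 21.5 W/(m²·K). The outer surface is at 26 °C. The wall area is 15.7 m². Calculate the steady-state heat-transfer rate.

Q ≈ 490 W

Treating each layer as a thermal resistance in series:
R_inner film = 1/(h_i·A) = 1/(21.5×15.7) = 0.002963 K/W
R_aluminium = L/(kA) = 0.0011/(210×15.7) = 3.336×10^-7 K/W
R_cork board = L/(kA) = 0.065/(0.0436×15.7) = 0.09496 K/W
R_cast iron = L/(kA) = 0.001/(54.8×15.7) = 1.162×10^-6 K/W
R_total = 0.09792 K/W
Q = ΔT / R_total = 48 / 0.09792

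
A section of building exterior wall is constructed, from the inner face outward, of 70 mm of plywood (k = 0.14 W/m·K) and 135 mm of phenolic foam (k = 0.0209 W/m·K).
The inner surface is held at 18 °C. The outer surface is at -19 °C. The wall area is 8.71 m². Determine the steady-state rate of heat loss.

Q ≈ 46.3 W

Thermal resistances in series:
R_plywood = L/(kA) = 0.07/(0.14×8.71) = 0.05741 K/W
R_phenolic foam = L/(kA) = 0.135/(0.0209×8.71) = 0.7416 K/W
R_total = 0.799 K/W
Q = ΔT / R_total = 37 / 0.799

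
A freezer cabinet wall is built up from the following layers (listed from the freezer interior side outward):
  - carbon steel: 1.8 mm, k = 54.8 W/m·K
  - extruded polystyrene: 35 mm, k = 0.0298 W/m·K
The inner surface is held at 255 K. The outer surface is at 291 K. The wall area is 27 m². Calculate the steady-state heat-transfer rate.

Q ≈ 828 W

Series thermal resistances:
R_carbon steel = L/(kA) = 0.0018/(54.8×27) = 1.217×10^-6 K/W
R_extruded polystyrene = L/(kA) = 0.035/(0.0298×27) = 0.0435 K/W
R_total = 0.0435 K/W
Q = ΔT / R_total = 36 / 0.0435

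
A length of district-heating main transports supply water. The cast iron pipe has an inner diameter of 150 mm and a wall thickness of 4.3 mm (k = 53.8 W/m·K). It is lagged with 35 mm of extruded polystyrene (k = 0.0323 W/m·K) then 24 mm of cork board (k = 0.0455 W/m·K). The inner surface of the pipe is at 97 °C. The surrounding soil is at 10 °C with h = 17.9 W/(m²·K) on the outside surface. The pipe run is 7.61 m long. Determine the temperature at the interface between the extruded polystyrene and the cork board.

Per-layer cylindrical resistances, series-summed:
R_cast iron pipe wall = ln(79.3/75)/(2π×53.8×7.61) = 2.167×10^-5 K/W
R_extruded polystyrene = ln(114.3/79.3)/(2π×0.0323×7.61) = 0.2367 K/W
R_cork board = ln(138.3/114.3)/(2π×0.0455×7.61) = 0.08761 K/W
R_outer film = 1/(h_o·2πr_oL) = 1/(17.9×2π×0.1383×7.61) = 0.008448 K/W
R_total = 0.3328 K/W
Q = ΔT/R_total = 87/0.3328
Q = 261 W
T_interface = T_inner − Q·ΣR(inner→interface) = 97 − 261×0.2367

T ≈ 35.1 °C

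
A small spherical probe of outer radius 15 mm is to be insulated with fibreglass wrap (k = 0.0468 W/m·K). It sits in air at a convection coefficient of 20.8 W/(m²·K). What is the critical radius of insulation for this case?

r_cr ≈ 4.5 mm

For a sphere r_cr = 2k/h = 2×0.0468/20.8
r_cr = 4.5 mm; since the bare radius (15 mm) is above r_cr, any added insulation will reduce heat loss.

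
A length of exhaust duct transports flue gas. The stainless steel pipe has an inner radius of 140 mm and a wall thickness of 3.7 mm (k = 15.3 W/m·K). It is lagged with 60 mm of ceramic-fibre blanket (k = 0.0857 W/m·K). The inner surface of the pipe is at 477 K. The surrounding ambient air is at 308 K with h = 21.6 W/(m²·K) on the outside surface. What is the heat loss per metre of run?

q′ ≈ 247 W/m

For a radial system each layer contributes R = ln(r_out/r_in)/(2πkL); films add R = 1/(hA).
R_stainless steel pipe wall = ln(143.7/140)/(2π×15.3×1) = 2.713×10^-4 K/W
R_ceramic-fibre blanket = ln(203.7/143.7)/(2π×0.0857×1) = 0.648 K/W
R_outer film = 1/(h_o·2πr_oL) = 1/(21.6×2π×0.2037×1) = 0.03617 K/W
R_total = 0.6844 K/W
Q = ΔT/R_total = 169/0.6844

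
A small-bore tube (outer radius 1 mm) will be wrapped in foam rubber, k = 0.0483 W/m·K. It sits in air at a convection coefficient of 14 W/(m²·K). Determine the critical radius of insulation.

For a cylinder r_cr = k/h = 0.0483/14
r_cr = 3.45 mm; since the bare radius (1 mm) is below r_cr, adding a thin layer of insulation will *increase* heat loss.

r_cr ≈ 3.45 mm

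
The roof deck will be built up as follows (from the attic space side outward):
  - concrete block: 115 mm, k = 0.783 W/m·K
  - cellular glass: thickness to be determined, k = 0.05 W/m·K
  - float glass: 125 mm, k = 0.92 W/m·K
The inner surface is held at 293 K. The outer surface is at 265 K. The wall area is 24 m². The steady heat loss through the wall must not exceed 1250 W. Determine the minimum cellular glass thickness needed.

L ≈ 12.7 mm

Series thermal resistances:
R_concrete block = L/(kA) = 0.115/(0.783×24) = 0.00612 K/W
R_float glass = L/(kA) = 0.125/(0.92×24) = 0.005661 K/W
Sum of the known resistances R_other = 0.01178 K/W
Required total resistance R_tot = ΔT/Q_allow = 28/1250 = 0.0224 K/W
R_cellular glass = R_tot − R_other = 0.01062 K/W
L = R·k·A = 0.01062×0.05×24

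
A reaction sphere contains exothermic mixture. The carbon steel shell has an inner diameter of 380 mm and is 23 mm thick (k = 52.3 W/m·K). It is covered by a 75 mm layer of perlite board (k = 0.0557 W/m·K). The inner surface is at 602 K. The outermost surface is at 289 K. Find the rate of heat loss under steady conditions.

Radial (spherical) resistances in series:
R_carbon steel shell = (1/0.19 − 1/0.213)/(4π×52.3) = 8.647×10^-4 K/W
R_perlite board = (1/0.213 − 1/0.288)/(4π×0.0557) = 1.747 K/W
R_total = 1.748 K/W
Q = ΔT/R_total = 313/1.748

Q ≈ 179 W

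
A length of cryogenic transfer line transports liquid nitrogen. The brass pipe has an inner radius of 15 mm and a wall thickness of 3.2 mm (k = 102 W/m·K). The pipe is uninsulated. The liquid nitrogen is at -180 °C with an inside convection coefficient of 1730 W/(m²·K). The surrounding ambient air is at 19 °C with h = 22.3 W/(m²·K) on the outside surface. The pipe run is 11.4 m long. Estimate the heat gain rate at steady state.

Per-layer cylindrical resistances, series-summed:
R_inner film = 1/(h_i·2πr₁L) = 1/(1730×2π×0.015×11.4) = 5.38×10^-4 K/W
R_brass pipe wall = ln(18.2/15)/(2π×102×11.4) = 2.647×10^-5 K/W
R_outer film = 1/(h_o·2πr_oL) = 1/(22.3×2π×0.0182×11.4) = 0.0344 K/W
R_total = 0.03496 K/W
Q = ΔT/R_total = 199/0.03496

Q ≈ 5690 W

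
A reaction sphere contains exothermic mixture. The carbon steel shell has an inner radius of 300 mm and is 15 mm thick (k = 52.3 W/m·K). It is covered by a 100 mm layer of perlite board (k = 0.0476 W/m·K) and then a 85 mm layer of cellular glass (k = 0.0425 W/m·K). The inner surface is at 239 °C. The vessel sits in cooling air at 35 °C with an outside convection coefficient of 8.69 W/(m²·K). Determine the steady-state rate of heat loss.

Q ≈ 97.9 W

Each spherical layer contributes R = (1/r_i − 1/r_o)/(4πk):
R_carbon steel shell = (1/0.3 − 1/0.315)/(4π×52.3) = 2.415×10^-4 K/W
R_perlite board = (1/0.315 − 1/0.415)/(4π×0.0476) = 1.279 K/W
R_cellular glass = (1/0.415 − 1/0.5)/(4π×0.0425) = 0.767 K/W
R_outer film = 1/(h·4πr_o²) = 1/(8.69×4π×0.5²) = 0.03663 K/W
R_total = 2.083 K/W
Q = ΔT/R_total = 204/2.083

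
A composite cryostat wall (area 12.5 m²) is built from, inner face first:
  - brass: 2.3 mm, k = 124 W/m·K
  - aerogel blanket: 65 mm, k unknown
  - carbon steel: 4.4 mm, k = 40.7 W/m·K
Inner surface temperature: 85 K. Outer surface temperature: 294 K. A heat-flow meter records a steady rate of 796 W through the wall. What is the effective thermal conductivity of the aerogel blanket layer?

Series thermal resistances:
R_brass = L/(kA) = 0.0023/(124×12.5) = 1.484×10^-6 K/W
R_carbon steel = L/(kA) = 0.0044/(40.7×12.5) = 8.649×10^-6 K/W
Sum of known resistances R_other = 1.013×10^-5 K/W
Total R = ΔT/Q = 209/796 = 0.2626 K/W
R_aerogel blanket = R_total − R_other = 0.2626 K/W
k = L/(R·A) = 0.065/(0.2626×12.5)

k ≈ 0.0198 W/(m·K)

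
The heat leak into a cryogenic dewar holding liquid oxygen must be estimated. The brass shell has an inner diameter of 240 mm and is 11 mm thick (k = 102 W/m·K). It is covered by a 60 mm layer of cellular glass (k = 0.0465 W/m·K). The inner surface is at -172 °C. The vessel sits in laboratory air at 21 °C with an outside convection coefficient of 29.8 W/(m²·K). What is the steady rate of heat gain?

Q ≈ 46.2 W

Radial (spherical) resistances in series:
R_brass shell = (1/0.12 − 1/0.131)/(4π×102) = 5.459×10^-4 K/W
R_cellular glass = (1/0.131 − 1/0.191)/(4π×0.0465) = 4.104 K/W
R_outer film = 1/(h·4πr_o²) = 1/(29.8×4π×0.191²) = 0.0732 K/W
R_total = 4.178 K/W
Q = ΔT/R_total = 193/4.178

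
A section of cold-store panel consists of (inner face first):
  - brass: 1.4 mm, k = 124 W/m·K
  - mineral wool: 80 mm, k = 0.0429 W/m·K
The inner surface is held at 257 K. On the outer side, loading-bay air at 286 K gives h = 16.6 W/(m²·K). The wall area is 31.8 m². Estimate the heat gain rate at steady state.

Series thermal resistances:
R_brass = L/(kA) = 0.0014/(124×31.8) = 3.55×10^-7 K/W
R_mineral wool = L/(kA) = 0.08/(0.0429×31.8) = 0.05864 K/W
R_outer film = 1/(h_o·A) = 1/(16.6×31.8) = 0.001894 K/W
R_total = 0.06054 K/W
Q = ΔT / R_total = 29 / 0.06054

Q ≈ 479 W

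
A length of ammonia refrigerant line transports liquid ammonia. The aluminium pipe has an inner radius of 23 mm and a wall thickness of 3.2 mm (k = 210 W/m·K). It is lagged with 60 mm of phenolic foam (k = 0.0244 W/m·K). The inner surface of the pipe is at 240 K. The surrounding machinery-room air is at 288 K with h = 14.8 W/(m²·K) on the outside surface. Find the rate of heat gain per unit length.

q′ ≈ 6.08 W/m

Radial resistances (cylindrical: R_cond = ln(r_o/r_i)/(2πkL), R_conv = 1/(h·2πrL)):
R_aluminium pipe wall = ln(26.2/23)/(2π×210×1) = 9.873×10^-5 K/W
R_phenolic foam = ln(86.2/26.2)/(2π×0.0244×1) = 7.768 K/W
R_outer film = 1/(h_o·2πr_oL) = 1/(14.8×2π×0.0862×1) = 0.1248 K/W
R_total = 7.893 K/W
Q = ΔT/R_total = 48/7.893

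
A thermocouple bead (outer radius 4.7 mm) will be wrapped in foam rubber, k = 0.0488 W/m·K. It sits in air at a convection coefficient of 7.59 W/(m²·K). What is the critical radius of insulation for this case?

r_cr ≈ 12.9 mm

For a sphere r_cr = 2k/h = 2×0.0488/7.59
r_cr = 12.9 mm; since the bare radius (4.7 mm) is below r_cr, adding a thin layer of insulation will *increase* heat loss.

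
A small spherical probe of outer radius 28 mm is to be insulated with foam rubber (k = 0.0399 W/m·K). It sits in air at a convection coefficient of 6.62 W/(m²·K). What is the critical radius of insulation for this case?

For a sphere r_cr = 2k/h = 2×0.0399/6.62
r_cr = 12.1 mm; since the bare radius (28 mm) is above r_cr, any added insulation will reduce heat loss.

r_cr ≈ 12.1 mm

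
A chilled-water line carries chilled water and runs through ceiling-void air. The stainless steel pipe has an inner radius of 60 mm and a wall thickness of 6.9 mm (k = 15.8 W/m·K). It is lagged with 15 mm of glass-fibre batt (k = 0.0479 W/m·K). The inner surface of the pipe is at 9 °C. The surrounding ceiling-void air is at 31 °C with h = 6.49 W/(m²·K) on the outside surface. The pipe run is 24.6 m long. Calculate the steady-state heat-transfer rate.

For a radial system each layer contributes R = ln(r_out/r_in)/(2πkL); films add R = 1/(hA).
R_stainless steel pipe wall = ln(66.9/60)/(2π×15.8×24.6) = 4.457×10^-5 K/W
R_glass-fibre batt = ln(81.9/66.9)/(2π×0.0479×24.6) = 0.02732 K/W
R_outer film = 1/(h_o·2πr_oL) = 1/(6.49×2π×0.0819×24.6) = 0.01217 K/W
R_total = 0.03954 K/W
Q = ΔT/R_total = 22/0.03954

Q ≈ 556 W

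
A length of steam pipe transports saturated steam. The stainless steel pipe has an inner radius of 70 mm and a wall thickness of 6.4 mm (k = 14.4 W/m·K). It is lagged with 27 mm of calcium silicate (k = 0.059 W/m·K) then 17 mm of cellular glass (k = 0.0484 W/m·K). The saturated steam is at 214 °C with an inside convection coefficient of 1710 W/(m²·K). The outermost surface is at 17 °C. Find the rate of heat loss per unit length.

q′ ≈ 149 W/m

Treating each annulus and film as a series resistance:
R_inner film = 1/(h_i·2πr₁L) = 1/(1710×2π×0.07×1) = 0.00133 K/W
R_stainless steel pipe wall = ln(76.4/70)/(2π×14.4×1) = 9.669×10^-4 K/W
R_calcium silicate = ln(103.4/76.4)/(2π×0.059×1) = 0.8163 K/W
R_cellular glass = ln(120.4/103.4)/(2π×0.0484×1) = 0.5005 K/W
R_total = 1.319 K/W
Q = ΔT/R_total = 197/1.319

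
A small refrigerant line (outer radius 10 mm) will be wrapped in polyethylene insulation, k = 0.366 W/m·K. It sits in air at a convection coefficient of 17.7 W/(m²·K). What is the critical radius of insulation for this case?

r_cr ≈ 20.7 mm

For a cylinder r_cr = k/h = 0.366/17.7
r_cr = 20.7 mm; since the bare radius (10 mm) is below r_cr, adding a thin layer of insulation will *increase* heat loss.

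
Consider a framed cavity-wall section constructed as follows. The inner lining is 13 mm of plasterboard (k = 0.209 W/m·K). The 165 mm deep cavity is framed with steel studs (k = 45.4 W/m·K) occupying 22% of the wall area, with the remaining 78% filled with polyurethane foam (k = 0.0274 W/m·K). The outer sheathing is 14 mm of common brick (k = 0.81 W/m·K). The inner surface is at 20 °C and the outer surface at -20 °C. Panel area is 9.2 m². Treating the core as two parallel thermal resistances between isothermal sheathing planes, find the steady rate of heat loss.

Q ≈ 3830 W

Sheathing layers in series; stud and cavity paths in parallel between them.
R_inner = 0.013/(0.209×9.2) = 0.006761 K/W
R_stud  = 0.165/(45.4×0.22×9.2) = 0.001796 K/W
R_cav   = 0.165/(0.0274×0.78×9.2) = 0.8392 K/W
1/R_core = 1/R_stud + 1/R_cav → R_core = 0.001792 K/W
R_outer = 0.014/(0.81×9.2) = 0.001879 K/W
R_total = 0.01043 K/W
Q = ΔT/R_total = 40/0.01043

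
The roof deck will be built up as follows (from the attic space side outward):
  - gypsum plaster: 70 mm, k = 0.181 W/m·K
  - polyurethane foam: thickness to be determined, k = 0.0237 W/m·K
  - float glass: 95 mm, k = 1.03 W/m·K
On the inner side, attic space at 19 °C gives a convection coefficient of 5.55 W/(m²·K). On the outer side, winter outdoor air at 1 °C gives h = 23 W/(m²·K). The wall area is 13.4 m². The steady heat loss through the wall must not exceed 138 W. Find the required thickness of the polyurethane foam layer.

Series thermal resistances:
R_inner film = 1/(h_i·A) = 1/(5.55×13.4) = 0.01345 K/W
R_gypsum plaster = L/(kA) = 0.07/(0.181×13.4) = 0.02886 K/W
R_float glass = L/(kA) = 0.095/(1.03×13.4) = 0.006883 K/W
R_outer film = 1/(h_o·A) = 1/(23×13.4) = 0.003245 K/W
Sum of the known resistances R_other = 0.05244 K/W
Required total resistance R_tot = ΔT/Q_allow = 18/138 = 0.1304 K/W
R_polyurethane foam = R_tot − R_other = 0.078 K/W
L = R·k·A = 0.078×0.0237×13.4

L ≈ 24.8 mm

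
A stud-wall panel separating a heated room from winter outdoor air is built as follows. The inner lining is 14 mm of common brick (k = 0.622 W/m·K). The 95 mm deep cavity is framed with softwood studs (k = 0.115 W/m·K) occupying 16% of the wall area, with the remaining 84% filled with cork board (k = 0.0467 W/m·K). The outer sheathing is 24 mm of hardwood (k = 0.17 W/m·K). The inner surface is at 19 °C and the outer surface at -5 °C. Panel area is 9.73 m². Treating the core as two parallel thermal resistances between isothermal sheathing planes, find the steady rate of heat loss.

Sheathing layers in series; stud and cavity paths in parallel between them.
R_inner = 0.014/(0.622×9.73) = 0.002313 K/W
R_stud  = 0.095/(0.115×0.16×9.73) = 0.5306 K/W
R_cav   = 0.095/(0.0467×0.84×9.73) = 0.2489 K/W
1/R_core = 1/R_stud + 1/R_cav → R_core = 0.1694 K/W
R_outer = 0.024/(0.17×9.73) = 0.01451 K/W
R_total = 0.1862 K/W
Q = ΔT/R_total = 24/0.1862

Q ≈ 129 W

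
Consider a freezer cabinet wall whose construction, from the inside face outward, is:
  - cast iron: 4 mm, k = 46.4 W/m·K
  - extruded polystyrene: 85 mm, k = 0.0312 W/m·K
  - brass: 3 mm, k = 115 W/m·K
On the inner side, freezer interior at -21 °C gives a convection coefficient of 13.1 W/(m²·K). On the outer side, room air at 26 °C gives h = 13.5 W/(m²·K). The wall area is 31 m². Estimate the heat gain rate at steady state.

Using the resistance-network approach (series):
R_inner film = 1/(h_i·A) = 1/(13.1×31) = 0.002462 K/W
R_cast iron = L/(kA) = 0.004/(46.4×31) = 2.781×10^-6 K/W
R_extruded polystyrene = L/(kA) = 0.085/(0.0312×31) = 0.08788 K/W
R_brass = L/(kA) = 0.003/(115×31) = 8.415×10^-7 K/W
R_outer film = 1/(h_o·A) = 1/(13.5×31) = 0.002389 K/W
R_total = 0.09274 K/W
Q = ΔT / R_total = 47 / 0.09274

Q ≈ 507 W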